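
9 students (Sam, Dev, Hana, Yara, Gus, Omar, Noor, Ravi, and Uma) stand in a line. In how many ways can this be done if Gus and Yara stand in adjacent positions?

Place the 7 others and the Gus-Yara pair as 8 objects in a line; the pair has 2 internal arrangements.
That gives 2 × 8! = 2 × 40320 = 80640.

80640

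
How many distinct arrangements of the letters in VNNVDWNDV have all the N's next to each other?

420

Treat the 3 copies of N as a single block. The multiset to arrange is then {NNN, D, D, V, V, V, W}, 7 items in all.
That gives (7)!/(3!·2!) = 420 arrangements.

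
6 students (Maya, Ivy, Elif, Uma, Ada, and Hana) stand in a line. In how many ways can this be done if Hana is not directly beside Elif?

Of the 6! = 720 arrangements, those with Hana and Elif adjacent number 2 × 5! = 240 (treat the pair as a block with 2 internal orders).
Complementary counting: 720 − 240 = 480.

480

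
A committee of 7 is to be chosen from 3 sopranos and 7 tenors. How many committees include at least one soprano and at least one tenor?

119

With no constraint there are C(10,7) = 120 possible selections.
Subtract selections that omit an entire group: no sopranos → C(7,7) = 1; no tenors → C(3,7) = 0.
Both groups omitted at once is impossible, so 120 − 1 = 119.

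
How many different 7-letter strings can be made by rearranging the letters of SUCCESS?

Letter multiplicities in SUCCESS: C×2, E×1, S×3, U×1.
Dividing 7! = 5040 by 3!·2! = 12 for the repeated letters gives 420.

420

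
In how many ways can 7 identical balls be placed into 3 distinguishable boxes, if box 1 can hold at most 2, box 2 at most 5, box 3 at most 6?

By stars and bars, unrestricted non-negative solutions to x_1+…+x_3 = 7 number C(7+2,2) = 36.
Subtract solutions that violate a single cap (substitute x_i' = x_i − (cap_i+1)): x_1 ≥ 3 gives C(6,2) = 15; x_2 ≥ 6 gives C(3,2) = 3; x_3 ≥ 7 gives C(2,2) = 1. Together 19.
No two caps can be exceeded simultaneously, so the pair terms are all 0.
By inclusion–exclusion the count is 36 − 19 + 0 = 17.

17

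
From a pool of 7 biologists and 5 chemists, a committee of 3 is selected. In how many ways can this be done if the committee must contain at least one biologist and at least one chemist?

Total 3-person selections from all 12: C(12,3) = 220.
Subtract selections that omit an entire group: no biologists → C(5,3) = 10; no chemists → C(7,3) = 35.
Both groups omitted at once is impossible, so 220 − 45 = 175.

175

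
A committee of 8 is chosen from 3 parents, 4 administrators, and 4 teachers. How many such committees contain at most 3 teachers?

Split by how many teachers are chosen (0 through 3).
Sum: C(4,0)·C(7,8) + C(4,1)·C(7,7) + C(4,2)·C(7,6) + C(4,3)·C(7,5) = 0 + 4 + 42 + 84 = 130.

130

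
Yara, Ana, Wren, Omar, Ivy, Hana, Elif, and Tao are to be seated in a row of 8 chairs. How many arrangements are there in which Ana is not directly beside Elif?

Of the 8! = 40320 arrangements, those with Ana and Elif adjacent number 2 × 7! = 10080 (treat the pair as a block with 2 internal orders).
Complementary counting: 40320 − 10080 = 30240.

30240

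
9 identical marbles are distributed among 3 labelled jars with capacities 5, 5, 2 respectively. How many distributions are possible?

9

Ignoring the caps, the number of non-negative solutions to x_1+…+x_3 = 9 is C(11,2) = 55.
Subtract solutions that violate a single cap (substitute x_i' = x_i − (cap_i+1)): x_1 ≥ 6 gives C(5,2) = 10; x_2 ≥ 6 gives C(5,2) = 10; x_3 ≥ 3 gives C(8,2) = 28. Together 48.
Add back pairs where two caps are both exceeded: 0 + 1 + 1 = 2.
By inclusion–exclusion the count is 55 − 48 + 2 = 9.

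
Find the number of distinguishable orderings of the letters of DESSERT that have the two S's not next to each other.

There are 7!/(2!·2!) = 1260 arrangements of DESSERT in total.
Arrangements with the S's together: treat SS as one letter, giving (6)!/(2!) = 360.
Hence 1260 − 360 = 900.

900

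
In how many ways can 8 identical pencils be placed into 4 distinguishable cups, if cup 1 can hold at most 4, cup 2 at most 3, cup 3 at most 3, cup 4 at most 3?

Without the upper bounds there are C(11,3) = 165 ways to split 8 among 4 cups.
Subtract solutions that violate a single cap (substitute x_i' = x_i − (cap_i+1)): x_1 ≥ 5 gives C(6,3) = 20; x_2 ≥ 4 gives C(7,3) = 35; x_3 ≥ 4 gives C(7,3) = 35; x_4 ≥ 4 gives C(7,3) = 35. Together 125.
Add back pairs where two caps are both exceeded: 0 + 0 + 0 + 1 + 1 + 1 = 3.
By inclusion–exclusion the count is 165 − 125 + 3 = 43.

43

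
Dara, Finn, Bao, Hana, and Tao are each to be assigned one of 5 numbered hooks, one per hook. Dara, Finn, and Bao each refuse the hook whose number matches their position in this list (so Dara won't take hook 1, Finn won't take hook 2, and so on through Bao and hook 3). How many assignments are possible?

Let Aᵢ (for i ∈ {1, 2, 3}) be the placements that put person i in their forbidden hook. Any j of these fix j positions, leaving (5−j)! ways to fill the rest, and there are C(3,j) ways to pick which j.
By inclusion–exclusion, the number of valid placements is Σ_{j=0}^{3} (−1)^j C(3,j)·(5−j)!.
Computing: 120 − 72 + 18 − 2 = 64.

64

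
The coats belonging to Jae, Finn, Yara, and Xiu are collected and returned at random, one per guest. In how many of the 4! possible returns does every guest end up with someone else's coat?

Count assignments avoiding every fixed point. For any j of the 4 guests fixed to their own coat, the other 4−j can be arranged in (4−j)! ways.
By inclusion–exclusion this is Σ_{j=0}^{4} (−1)^j C(4,j)·(4−j)!.
Computing: 24 − 24 + 12 − 4 + 1 = 9.

9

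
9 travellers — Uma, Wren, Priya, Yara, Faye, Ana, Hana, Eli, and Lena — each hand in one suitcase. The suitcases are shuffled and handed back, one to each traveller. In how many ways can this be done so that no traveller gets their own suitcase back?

This is the derangement count D_9: permutations of 9 items with no fixed point.
By inclusion–exclusion this is Σ_{j=0}^{9} (−1)^j C(9,j)·(9−j)!.
Computing: 362880 − 362880 + 181440 − 60480 + 15120 − 3024 + 504 − 72 + 9 − 1 = 133496.

133496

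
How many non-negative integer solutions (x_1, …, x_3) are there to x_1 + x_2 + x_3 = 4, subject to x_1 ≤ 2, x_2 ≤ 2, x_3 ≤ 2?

6

Ignoring the caps, the number of non-negative solutions to x_1+…+x_3 = 4 is C(6,2) = 15.
Subtract solutions that violate a single cap (substitute x_i' = x_i − (cap_i+1)): x_1 ≥ 3 gives C(3,2) = 3; x_2 ≥ 3 gives C(3,2) = 3; x_3 ≥ 3 gives C(3,2) = 3. Together 9.
No two caps can be exceeded simultaneously, so the pair terms are all 0.
By inclusion–exclusion the count is 15 − 9 + 0 = 6.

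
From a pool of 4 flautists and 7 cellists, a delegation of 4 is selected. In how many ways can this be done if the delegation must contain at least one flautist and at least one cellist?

294

Unrestricted: C(11,4) = 330 ways to pick any 4 of the 11.
Subtract selections that omit an entire group: no flautists → C(7,4) = 35; no cellists → C(4,4) = 1.
Both groups omitted at once is impossible, so 330 − 36 = 294.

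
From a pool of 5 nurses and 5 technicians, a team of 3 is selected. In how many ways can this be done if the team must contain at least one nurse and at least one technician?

100

With no constraint there are C(10,3) = 120 possible selections.
Selections missing a whole group: no nurses → C(5,3) = 10; no technicians → C(5,3) = 10.
Both groups omitted at once is impossible, so 120 − 20 = 100.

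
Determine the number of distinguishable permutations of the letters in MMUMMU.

The 6 letters of MMUMMU have repeats: M appearing 4 times and U appearing twice.
The number of distinct arrangements is 6!/(4!·2!) = 720/48 = 15.

15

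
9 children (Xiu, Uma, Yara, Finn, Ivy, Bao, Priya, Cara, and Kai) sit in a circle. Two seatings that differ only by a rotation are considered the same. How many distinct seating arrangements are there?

Around a circle, 9 distinct people have 9!/9 = (8)! = 40320 rotationally distinct seatings.

40320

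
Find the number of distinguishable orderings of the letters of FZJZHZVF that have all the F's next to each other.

840

Treat the 2 copies of F as a single block. The multiset to arrange is then {FF, H, J, V, Z, Z, Z}, 7 items in all.
That gives (7)!/(3!) = 840 arrangements.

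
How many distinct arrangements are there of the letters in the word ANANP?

30

Letter multiplicities in ANANP: A×2, N×2, P×1.
So there are 5! / (2!·2!) = 30 distinguishable arrangements.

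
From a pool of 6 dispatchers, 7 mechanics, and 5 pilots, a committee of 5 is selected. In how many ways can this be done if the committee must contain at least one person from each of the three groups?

Unrestricted: C(18,5) = 8568 ways to pick any 5 of the 18.
Subtract selections that omit an entire group: no dispatchers → C(12,5) = 792; no mechanics → C(11,5) = 462; no pilots → C(13,5) = 1287.
Add back selections omitting two groups (i.e. drawn from a single group): C(6,5) + C(7,5) + C(5,5) = 28.
By inclusion–exclusion: 8568 − 2541 + 28 = 6055.

6055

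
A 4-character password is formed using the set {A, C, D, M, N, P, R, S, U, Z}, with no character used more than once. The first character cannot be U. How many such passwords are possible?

The first character has 10−1 = 9 choices (anything except U).
The remaining 3 characters are filled from the other 9 symbols without repetition: 9 × 8 × 7 = 504.
Total: 9 × 504 = 4536.

4536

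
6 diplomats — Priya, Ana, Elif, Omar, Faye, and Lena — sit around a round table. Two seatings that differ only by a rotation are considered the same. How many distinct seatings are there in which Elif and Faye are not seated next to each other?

72

All circular seatings of 6 people number (5)! = 120.
Seatings with Elif beside Faye: treat them as a block with 2 internal orders, giving 2 × (4)! = 48.
Subtracting, 120 − 48 = 72.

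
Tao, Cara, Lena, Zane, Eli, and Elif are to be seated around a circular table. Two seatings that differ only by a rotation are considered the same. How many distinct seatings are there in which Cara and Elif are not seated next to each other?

Without the restriction there are (5)! = 120 seatings.
Seatings with Cara beside Elif: treat them as a block with 2 internal orders, giving 2 × (4)! = 48.
Subtracting, 120 − 48 = 72.

72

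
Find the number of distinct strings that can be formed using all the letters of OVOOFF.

The 6 letters of OVOOFF have repeats: F appearing twice and O appearing 3 times.
So there are 6! / (3!·2!) = 60 distinguishable arrangements.

60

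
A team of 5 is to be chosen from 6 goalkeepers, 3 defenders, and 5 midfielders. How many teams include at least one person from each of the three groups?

Total 5-person selections from all 14: C(14,5) = 2002.
Selections missing a whole group: no goalkeepers → C(8,5) = 56; no defenders → C(11,5) = 462; no midfielders → C(9,5) = 126.
Add back selections omitting two groups (i.e. drawn from a single group): C(6,5) + C(3,5) + C(5,5) = 7.
By inclusion–exclusion: 2002 − 644 + 7 = 1365.

1365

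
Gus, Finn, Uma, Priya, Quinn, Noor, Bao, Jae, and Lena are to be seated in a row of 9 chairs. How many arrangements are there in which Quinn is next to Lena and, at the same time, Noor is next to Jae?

20160

Treat {Quinn,Lena} as one block (2 orders) and {Noor,Jae} as another (2 orders).
That leaves 7 units to arrange: 2 × 2 × 7! = 4 × 5040 = 20160.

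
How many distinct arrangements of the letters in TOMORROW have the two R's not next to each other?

Total arrangements of TOMORROW: 8!/(3!·2!) = 3360.
Arrangements with the R's together: treat RR as one letter, giving (7)!/(3!) = 840.
Subtracting, 3360 − 840 = 2520 arrangements keep the R's apart.

2520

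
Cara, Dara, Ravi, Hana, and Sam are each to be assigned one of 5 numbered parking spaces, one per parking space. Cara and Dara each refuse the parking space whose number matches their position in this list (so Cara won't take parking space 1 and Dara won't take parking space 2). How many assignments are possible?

78

Let Aᵢ (for i ∈ {1, 2}) be the placements that put person i in their forbidden parking space. Any j of these fix j positions, leaving (5−j)! ways to fill the rest, and there are C(2,j) ways to pick which j.
By inclusion–exclusion, the number of valid placements is Σ_{j=0}^{2} (−1)^j C(2,j)·(5−j)!.
Computing: 120 − 48 + 6 = 78.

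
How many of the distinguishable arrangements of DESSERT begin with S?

360

Fix S in the first position and arrange the remaining 6 letters.
Those 6 letters have E appearing twice, giving (6)!/(2!) = 360.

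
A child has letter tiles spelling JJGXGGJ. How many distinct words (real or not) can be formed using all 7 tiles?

140

The 7 letters of JJGXGGJ have repeats: G appearing 3 times and J appearing 3 times.
The number of distinct arrangements is 7!/(3!·3!) = 5040/36 = 140.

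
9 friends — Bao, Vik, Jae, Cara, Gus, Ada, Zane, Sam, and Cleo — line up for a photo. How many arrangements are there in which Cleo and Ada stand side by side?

80640

Place the 7 others and the Cleo-Ada pair as 8 objects in a line; the pair has 2 internal arrangements.
So the count is 2·(8)! = 80640.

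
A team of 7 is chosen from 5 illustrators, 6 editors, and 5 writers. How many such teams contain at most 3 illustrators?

10560

Split by how many illustrators are chosen (0 through 3).
Sum: C(5,0)·C(11,7) + C(5,1)·C(11,6) + C(5,2)·C(11,5) + C(5,3)·C(11,4) = 330 + 2310 + 4620 + 3300 = 10560.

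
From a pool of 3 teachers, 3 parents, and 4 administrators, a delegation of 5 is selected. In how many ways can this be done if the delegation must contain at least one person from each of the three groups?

204

Unrestricted: C(10,5) = 252 ways to pick any 5 of the 10.
Subtract selections that omit an entire group: no teachers → C(7,5) = 21; no parents → C(7,5) = 21; no administrators → C(6,5) = 6.
Add back selections omitting two groups (i.e. drawn from a single group): C(3,5) + C(3,5) + C(4,5) = 0.
By inclusion–exclusion: 252 − 48 + 0 = 204.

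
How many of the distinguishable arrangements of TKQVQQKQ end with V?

105

With the last slot taken by V, it remains to arrange the other 7 letters (TKQQQKQ).
Those 7 letters have K appearing twice and Q appearing 4 times, giving (7)!/(4!·2!) = 105.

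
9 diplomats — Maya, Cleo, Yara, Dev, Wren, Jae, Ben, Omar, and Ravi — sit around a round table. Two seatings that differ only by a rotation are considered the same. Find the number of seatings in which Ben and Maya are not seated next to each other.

Without the restriction there are (8)! = 40320 seatings.
Seatings with Ben beside Maya: treat them as a block with 2 internal orders, giving 2 × (7)! = 10080.
Subtracting, 40320 − 10080 = 30240.

30240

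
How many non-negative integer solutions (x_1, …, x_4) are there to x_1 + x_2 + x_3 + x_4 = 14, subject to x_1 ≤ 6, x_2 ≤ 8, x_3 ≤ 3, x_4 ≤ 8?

By stars and bars, unrestricted non-negative solutions to x_1+…+x_4 = 14 number C(14+3,3) = 680.
Subtract solutions that violate a single cap (substitute x_i' = x_i − (cap_i+1)): x_1 ≥ 7 gives C(10,3) = 120; x_2 ≥ 9 gives C(8,3) = 56; x_3 ≥ 4 gives C(13,3) = 286; x_4 ≥ 9 gives C(8,3) = 56. Together 518.
Add back pairs where two caps are both exceeded: 0 + 20 + 0 + 4 + 0 + 4 = 28.
By inclusion–exclusion the count is 680 − 518 + 28 = 190.

190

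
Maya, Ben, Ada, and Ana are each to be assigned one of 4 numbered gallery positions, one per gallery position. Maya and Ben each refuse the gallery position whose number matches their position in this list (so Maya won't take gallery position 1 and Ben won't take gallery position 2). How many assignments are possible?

Let Aᵢ (for i ∈ {1, 2}) be the placements that put person i in their forbidden gallery position. Any j of these fix j positions, leaving (4−j)! ways to fill the rest, and there are C(2,j) ways to pick which j.
By inclusion–exclusion, the number of valid placements is Σ_{j=0}^{2} (−1)^j C(2,j)·(4−j)!.
Computing: 24 − 12 + 2 = 14.

14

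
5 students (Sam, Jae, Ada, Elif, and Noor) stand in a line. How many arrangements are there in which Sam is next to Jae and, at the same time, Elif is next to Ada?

24

Treat {Sam,Jae} as one block (2 orders) and {Elif,Ada} as another (2 orders).
That leaves 3 units to arrange: 2 × 2 × 3! = 4 × 6 = 24.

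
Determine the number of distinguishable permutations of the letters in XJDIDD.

XJDIDD has 6 letters with D appearing 3 times.
So there are 6! / (3!) = 120 distinguishable arrangements.

120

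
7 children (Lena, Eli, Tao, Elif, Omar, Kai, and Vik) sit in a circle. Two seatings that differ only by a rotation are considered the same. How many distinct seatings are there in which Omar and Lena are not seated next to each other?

480

All circular seatings of 7 people number (6)! = 720.
Seatings with Omar beside Lena: treat them as a block with 2 internal orders, giving 2 × (5)! = 240.
Subtracting, 720 − 240 = 480.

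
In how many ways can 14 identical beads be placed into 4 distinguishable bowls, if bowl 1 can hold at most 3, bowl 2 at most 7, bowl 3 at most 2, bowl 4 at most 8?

Without the upper bounds there are C(17,3) = 680 ways to split 14 among 4 bowls.
Subtract solutions that violate a single cap (substitute x_i' = x_i − (cap_i+1)): x_1 ≥ 4 gives C(13,3) = 286; x_2 ≥ 8 gives C(9,3) = 84; x_3 ≥ 3 gives C(14,3) = 364; x_4 ≥ 9 gives C(8,3) = 56. Together 790.
Add back pairs where two caps are both exceeded: 10 + 120 + 4 + 20 + 0 + 10 = 164.
By inclusion–exclusion the count is 680 − 790 + 164 = 54.

54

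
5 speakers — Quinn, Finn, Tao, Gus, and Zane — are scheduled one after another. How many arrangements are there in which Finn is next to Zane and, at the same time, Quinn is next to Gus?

Treat {Finn,Zane} as one block (2 orders) and {Quinn,Gus} as another (2 orders).
That leaves 3 units to arrange: 2 × 2 × 3! = 4 × 6 = 24.

24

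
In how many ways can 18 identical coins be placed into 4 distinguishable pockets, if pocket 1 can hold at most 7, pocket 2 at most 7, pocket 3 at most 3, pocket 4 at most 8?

100

By stars and bars, unrestricted non-negative solutions to x_1+…+x_4 = 18 number C(18+3,3) = 1330.
Subtract solutions that violate a single cap (substitute x_i' = x_i − (cap_i+1)): x_1 ≥ 8 gives C(13,3) = 286; x_2 ≥ 8 gives C(13,3) = 286; x_3 ≥ 4 gives C(17,3) = 680; x_4 ≥ 9 gives C(12,3) = 220. Together 1472.
Add back pairs where two caps are both exceeded: 10 + 84 + 4 + 84 + 4 + 56 = 242.
By inclusion–exclusion the count is 1330 − 1472 + 242 = 100.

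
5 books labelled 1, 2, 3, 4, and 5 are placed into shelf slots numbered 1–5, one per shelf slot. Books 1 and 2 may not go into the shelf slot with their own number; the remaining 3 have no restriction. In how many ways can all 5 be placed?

Let Aᵢ (for i ∈ {1, 2}) be the placements that put book i in its forbidden shelf slot. Any j of these fix j positions, leaving (5−j)! ways to fill the rest, and there are C(2,j) ways to pick which j.
By inclusion–exclusion, the number of valid placements is Σ_{j=0}^{2} (−1)^j C(2,j)·(5−j)!.
Computing: 120 − 48 + 6 = 78.

78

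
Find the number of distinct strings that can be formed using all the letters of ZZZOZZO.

The 7 letters of ZZZOZZO have repeats: O appearing twice and Z appearing 5 times.
Dividing 7! = 5040 by 5!·2! = 240 for the repeated letters gives 21.

21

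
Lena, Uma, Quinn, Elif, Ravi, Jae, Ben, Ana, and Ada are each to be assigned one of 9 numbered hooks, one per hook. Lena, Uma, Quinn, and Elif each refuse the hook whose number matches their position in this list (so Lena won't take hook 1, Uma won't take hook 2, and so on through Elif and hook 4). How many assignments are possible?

Let Aᵢ (for 1 ≤ i ≤ 4) be the placements that put person i in their forbidden hook. Any j of these fix j positions, leaving (9−j)! ways to fill the rest, and there are C(4,j) ways to pick which j.
By inclusion–exclusion, the number of valid placements is Σ_{j=0}^{4} (−1)^j C(4,j)·(9−j)!.
Computing: 362880 − 161280 + 30240 − 2880 + 120 = 229080.

229080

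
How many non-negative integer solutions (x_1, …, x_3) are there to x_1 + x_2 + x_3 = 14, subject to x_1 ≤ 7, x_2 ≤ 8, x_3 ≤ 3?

14

Ignoring the caps, the number of non-negative solutions to x_1+…+x_3 = 14 is C(16,2) = 120.
Subtract solutions that violate a single cap (substitute x_i' = x_i − (cap_i+1)): x_1 ≥ 8 gives C(8,2) = 28; x_2 ≥ 9 gives C(7,2) = 21; x_3 ≥ 4 gives C(12,2) = 66. Together 115.
Add back pairs where two caps are both exceeded: 0 + 6 + 3 = 9.
By inclusion–exclusion the count is 120 − 115 + 9 = 14.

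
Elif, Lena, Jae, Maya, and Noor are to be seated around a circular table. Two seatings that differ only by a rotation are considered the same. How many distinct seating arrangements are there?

24

Fix one person's seat to break rotational symmetry; the remaining 4 people can be arranged in (4)! = 24 ways.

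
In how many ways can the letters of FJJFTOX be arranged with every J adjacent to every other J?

360

Treat the 2 copies of J as a single block. The multiset to arrange is then {JJ, F, F, O, T, X}, 6 items in all.
That gives (6)!/(2!) = 360 arrangements.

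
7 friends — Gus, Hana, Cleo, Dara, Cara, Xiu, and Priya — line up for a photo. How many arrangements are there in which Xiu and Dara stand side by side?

Place the 5 others and the Xiu-Dara pair as 6 objects in a line; the pair has 2 internal arrangements.
That gives 2 × 6! = 2 × 720 = 1440.

1440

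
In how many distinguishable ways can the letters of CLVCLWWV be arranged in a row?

2520

Letter multiplicities in CLVCLWWV: C×2, L×2, V×2, W×2.
The number of distinct arrangements is 8!/(2!·2!·2!·2!) = 40320/16 = 2520.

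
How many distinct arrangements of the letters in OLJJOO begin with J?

With the first slot taken by J, it remains to arrange the other 5 letters (OLJOO).
Those 5 letters have O appearing 3 times, giving (5)!/(3!) = 20.

20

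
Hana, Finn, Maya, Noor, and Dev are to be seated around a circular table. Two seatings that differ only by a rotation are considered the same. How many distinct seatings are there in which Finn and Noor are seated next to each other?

Treat {Finn, Noor} as one unit (2 internal orders) and seat the resulting 4 units around the table: (3)! circular arrangements.
So 2 × (3)! = 2 × 6 = 12.

12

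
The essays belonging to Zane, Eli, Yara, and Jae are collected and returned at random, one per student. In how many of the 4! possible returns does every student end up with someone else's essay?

9

Let Aᵢ be the assignments in which student i gets their own essay. We want the size of the complement of A₁∪…∪A_4.
By inclusion–exclusion this is Σ_{j=0}^{4} (−1)^j C(4,j)·(4−j)!.
Computing: 24 − 24 + 12 − 4 + 1 = 9.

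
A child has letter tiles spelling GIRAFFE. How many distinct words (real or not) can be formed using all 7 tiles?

GIRAFFE has 7 letters with F appearing twice.
So there are 7! / (2!) = 2520 distinguishable arrangements.

2520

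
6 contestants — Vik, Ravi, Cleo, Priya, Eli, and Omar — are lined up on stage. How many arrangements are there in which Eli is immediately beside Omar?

Treat {Eli, Omar} as a single unit. There are 5 units to order, and the pair itself can be ordered 2 ways.
That gives 2 × 5! = 2 × 120 = 240.

240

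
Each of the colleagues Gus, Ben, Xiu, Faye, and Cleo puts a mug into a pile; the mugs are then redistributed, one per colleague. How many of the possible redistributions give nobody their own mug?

44

Let Aᵢ be the assignments in which colleague i gets their own mug. We want the size of the complement of A₁∪…∪A_5.
By inclusion–exclusion this is Σ_{j=0}^{5} (−1)^j C(5,j)·(5−j)!.
Computing: 120 − 120 + 60 − 20 + 5 − 1 = 44.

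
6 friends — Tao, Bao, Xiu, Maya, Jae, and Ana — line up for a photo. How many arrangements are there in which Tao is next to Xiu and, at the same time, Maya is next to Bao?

96

Treat {Tao,Xiu} as one block (2 orders) and {Maya,Bao} as another (2 orders).
That leaves 4 units to arrange: 2 × 2 × 4! = 4 × 24 = 96.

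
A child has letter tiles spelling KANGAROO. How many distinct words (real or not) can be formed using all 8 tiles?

The 8 letters of KANGAROO have repeats: A appearing twice and O appearing twice.
So there are 8! / (2!·2!) = 10080 distinguishable arrangements.

10080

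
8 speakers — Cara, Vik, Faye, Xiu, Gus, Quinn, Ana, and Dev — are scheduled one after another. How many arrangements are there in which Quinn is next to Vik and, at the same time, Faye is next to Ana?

Treat {Quinn,Vik} as one block (2 orders) and {Faye,Ana} as another (2 orders).
That leaves 6 units to arrange: 2 × 2 × 6! = 4 × 720 = 2880.

2880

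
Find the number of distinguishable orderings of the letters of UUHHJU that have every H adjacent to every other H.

Treat the 2 copies of H as a single block. The multiset to arrange is then {HH, J, U, U, U}, 5 items in all.
That gives (5)!/(3!) = 20 arrangements.

20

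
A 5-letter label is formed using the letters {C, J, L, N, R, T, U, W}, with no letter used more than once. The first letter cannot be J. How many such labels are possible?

5880

The first letter has 8−1 = 7 choices (anything except J).
The remaining 4 letters are filled from the other 7 symbols without repetition: 7 × 6 × 5 × 4 = 840.
Total: 7 × 840 = 5880.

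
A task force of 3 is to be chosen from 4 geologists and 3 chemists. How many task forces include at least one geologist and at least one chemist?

30

Total 3-person selections from all 7: C(7,3) = 35.
Selections missing a whole group: no geologists → C(3,3) = 1; no chemists → C(4,3) = 4.
Both groups omitted at once is impossible, so 35 − 5 = 30.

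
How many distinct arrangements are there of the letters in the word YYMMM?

10

YYMMM has 5 letters with M appearing 3 times and Y appearing twice.
The number of distinct arrangements is 5!/(3!·2!) = 120/12 = 10.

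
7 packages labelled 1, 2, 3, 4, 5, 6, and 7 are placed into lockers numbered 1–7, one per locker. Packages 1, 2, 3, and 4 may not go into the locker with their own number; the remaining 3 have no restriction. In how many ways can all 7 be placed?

Let Aᵢ (for 1 ≤ i ≤ 4) be the placements that put package i in its forbidden locker. Any j of these fix j positions, leaving (7−j)! ways to fill the rest, and there are C(4,j) ways to pick which j.
By inclusion–exclusion, the number of valid placements is Σ_{j=0}^{4} (−1)^j C(4,j)·(7−j)!.
Computing: 5040 − 2880 + 720 − 96 + 6 = 2790.

2790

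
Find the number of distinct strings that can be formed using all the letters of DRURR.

DRURR has 5 letters with R appearing 3 times.
Dividing 5! = 120 by 3! = 6 for the repeated letters gives 20.

20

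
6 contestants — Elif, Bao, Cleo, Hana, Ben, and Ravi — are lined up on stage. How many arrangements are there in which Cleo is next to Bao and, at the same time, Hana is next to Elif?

Treat {Cleo,Bao} as one block (2 orders) and {Hana,Elif} as another (2 orders).
That leaves 4 units to arrange: 2 × 2 × 4! = 4 × 24 = 96.

96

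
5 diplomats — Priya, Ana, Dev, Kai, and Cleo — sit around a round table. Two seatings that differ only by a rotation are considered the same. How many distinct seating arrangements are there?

24

Fix one person's seat to break rotational symmetry; the remaining 4 people can be arranged in (4)! = 24 ways.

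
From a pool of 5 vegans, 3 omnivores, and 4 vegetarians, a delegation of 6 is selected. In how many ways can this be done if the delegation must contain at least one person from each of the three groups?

Total 6-person selections from all 12: C(12,6) = 924.
Subtract selections that omit an entire group: no vegans → C(7,6) = 7; no omnivores → C(9,6) = 84; no vegetarians → C(8,6) = 28.
Add back selections omitting two groups (i.e. drawn from a single group): C(5,6) + C(3,6) + C(4,6) = 0.
By inclusion–exclusion: 924 − 119 + 0 = 805.

805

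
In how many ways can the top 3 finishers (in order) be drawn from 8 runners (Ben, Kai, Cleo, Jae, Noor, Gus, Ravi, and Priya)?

336

There are 8 choices for 1st place, 7 for 2nd, and 6 for 3rd.
That gives 8 × 7 × 6 = 336.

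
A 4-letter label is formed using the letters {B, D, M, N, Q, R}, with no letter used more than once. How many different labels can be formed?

Choose and order 4 of the 6 symbols: the first letter has 6 options, the next 5, then 4, 3.
That product is 6 × 5 × 4 × 3 = 360.

360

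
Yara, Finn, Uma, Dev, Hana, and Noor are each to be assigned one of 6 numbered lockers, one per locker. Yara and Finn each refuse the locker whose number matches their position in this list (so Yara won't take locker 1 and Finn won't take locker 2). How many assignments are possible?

504

Let Aᵢ (for i ∈ {1, 2}) be the placements that put person i in their forbidden locker. Any j of these fix j positions, leaving (6−j)! ways to fill the rest, and there are C(2,j) ways to pick which j.
By inclusion–exclusion, the number of valid placements is Σ_{j=0}^{2} (−1)^j C(2,j)·(6−j)!.
Computing: 720 − 240 + 24 = 504.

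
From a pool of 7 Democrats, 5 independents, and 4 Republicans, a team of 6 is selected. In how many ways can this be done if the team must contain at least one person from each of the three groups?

With no constraint there are C(16,6) = 8008 possible selections.
Selections missing a whole group: no Democrats → C(9,6) = 84; no independents → C(11,6) = 462; no Republicans → C(12,6) = 924.
Add back selections omitting two groups (i.e. drawn from a single group): C(7,6) + C(5,6) + C(4,6) = 7.
By inclusion–exclusion: 8008 − 1470 + 7 = 6545.

6545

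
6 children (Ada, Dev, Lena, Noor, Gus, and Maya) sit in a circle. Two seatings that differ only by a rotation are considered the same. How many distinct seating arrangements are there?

Seat Ada anywhere (absorbing the rotational symmetry), then permute the other 5: (5)! = 120.

120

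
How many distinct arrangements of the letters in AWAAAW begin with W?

5

Fix W in the first position and arrange the remaining 5 letters.
Those 5 letters have A appearing 4 times, giving (5)!/(4!) = 5.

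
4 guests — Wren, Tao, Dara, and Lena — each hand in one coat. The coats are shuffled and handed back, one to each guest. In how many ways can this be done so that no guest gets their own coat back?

9

This is the derangement count D_4: permutations of 4 items with no fixed point.
By inclusion–exclusion this is Σ_{j=0}^{4} (−1)^j C(4,j)·(4−j)!.
Computing: 24 − 24 + 12 − 4 + 1 = 9.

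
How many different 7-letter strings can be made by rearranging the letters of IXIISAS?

420

Letter multiplicities in IXIISAS: A×1, I×3, S×2, X×1.
So there are 7! / (3!·2!) = 420 distinguishable arrangements.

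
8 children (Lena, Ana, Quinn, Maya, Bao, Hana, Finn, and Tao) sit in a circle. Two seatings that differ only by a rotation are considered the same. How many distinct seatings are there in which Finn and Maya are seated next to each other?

1440

Glue Finn and Maya into a block (2 internal orders). Seating 7 units around a circle gives (6)! arrangements.
So 2 × (6)! = 2 × 720 = 1440.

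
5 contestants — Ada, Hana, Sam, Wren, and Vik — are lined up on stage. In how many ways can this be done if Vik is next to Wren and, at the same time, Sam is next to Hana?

24

Treat {Vik,Wren} as one block (2 orders) and {Sam,Hana} as another (2 orders).
That leaves 3 units to arrange: 2 × 2 × 3! = 4 × 6 = 24.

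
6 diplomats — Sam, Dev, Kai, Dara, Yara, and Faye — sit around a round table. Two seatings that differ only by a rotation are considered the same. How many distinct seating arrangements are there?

120

Seat Sam anywhere (absorbing the rotational symmetry), then permute the other 5: (5)! = 120.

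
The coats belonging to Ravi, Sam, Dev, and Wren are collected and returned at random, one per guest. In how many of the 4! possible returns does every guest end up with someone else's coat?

Count assignments avoiding every fixed point. For any j of the 4 guests fixed to their own coat, the other 4−j can be arranged in (4−j)! ways.
By inclusion–exclusion this is Σ_{j=0}^{4} (−1)^j C(4,j)·(4−j)!.
Computing: 24 − 24 + 12 − 4 + 1 = 9.

9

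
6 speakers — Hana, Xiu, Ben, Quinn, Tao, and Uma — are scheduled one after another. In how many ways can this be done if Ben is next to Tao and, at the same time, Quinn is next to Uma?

96

Treat {Ben,Tao} as one block (2 orders) and {Quinn,Uma} as another (2 orders).
That leaves 4 units to arrange: 2 × 2 × 4! = 4 × 24 = 96.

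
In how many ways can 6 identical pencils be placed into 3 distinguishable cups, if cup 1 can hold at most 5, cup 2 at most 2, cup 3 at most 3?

11

Ignoring the caps, the number of non-negative solutions to x_1+…+x_3 = 6 is C(8,2) = 28.
Subtract solutions that violate a single cap (substitute x_i' = x_i − (cap_i+1)): x_1 ≥ 6 gives C(2,2) = 1; x_2 ≥ 3 gives C(5,2) = 10; x_3 ≥ 4 gives C(4,2) = 6. Together 17.
No two caps can be exceeded simultaneously, so the pair terms are all 0.
By inclusion–exclusion the count is 28 − 17 + 0 = 11.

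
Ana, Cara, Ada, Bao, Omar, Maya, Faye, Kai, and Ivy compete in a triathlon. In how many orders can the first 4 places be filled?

This is an ordered selection of 4 from 9: P(9,4).
That gives 9 × 8 × 7 × 6 = 3024.

3024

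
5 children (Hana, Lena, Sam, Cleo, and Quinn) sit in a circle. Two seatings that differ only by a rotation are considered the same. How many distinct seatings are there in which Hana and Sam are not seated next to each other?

12

All circular seatings of 5 people number (4)! = 24.
Those with Hana next to Sam: fuse the pair into one unit and seat 4 units around a circle — 2·(3)! = 12.
Subtracting, 24 − 12 = 12.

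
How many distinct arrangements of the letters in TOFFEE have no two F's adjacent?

120

Total arrangements of TOFFEE: 6!/(2!·2!) = 180.
Arrangements with the F's together: treat FF as one letter, giving (5)!/(2!) = 60.
Hence 180 − 60 = 120.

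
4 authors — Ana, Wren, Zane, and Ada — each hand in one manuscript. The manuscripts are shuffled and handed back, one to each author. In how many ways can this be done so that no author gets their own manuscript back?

Let Aᵢ be the assignments in which author i gets their own manuscript. We want the size of the complement of A₁∪…∪A_4.
By inclusion–exclusion this is Σ_{j=0}^{4} (−1)^j C(4,j)·(4−j)!.
Computing: 24 − 24 + 12 − 4 + 1 = 9.

9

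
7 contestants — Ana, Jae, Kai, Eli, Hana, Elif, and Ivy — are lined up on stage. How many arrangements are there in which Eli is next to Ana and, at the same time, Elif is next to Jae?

480

Treat {Eli,Ana} as one block (2 orders) and {Elif,Jae} as another (2 orders).
That leaves 5 units to arrange: 2 × 2 × 5! = 4 × 120 = 480.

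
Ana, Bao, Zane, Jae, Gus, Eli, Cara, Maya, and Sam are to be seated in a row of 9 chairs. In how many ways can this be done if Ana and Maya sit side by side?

80640

Place the 7 others and the Ana-Maya pair as 8 objects in a line; the pair has 2 internal arrangements.
So the count is 2·(8)! = 80640.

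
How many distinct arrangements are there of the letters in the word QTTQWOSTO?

15120

Letter multiplicities in QTTQWOSTO: O×2, Q×2, S×1, T×3, W×1.
Dividing 9! = 362880 by 3!·2!·2! = 24 for the repeated letters gives 15120.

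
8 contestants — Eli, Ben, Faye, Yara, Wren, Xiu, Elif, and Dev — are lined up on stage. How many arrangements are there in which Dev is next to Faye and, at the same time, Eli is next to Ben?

Treat {Dev,Faye} as one block (2 orders) and {Eli,Ben} as another (2 orders).
That leaves 6 units to arrange: 2 × 2 × 6! = 4 × 720 = 2880.

2880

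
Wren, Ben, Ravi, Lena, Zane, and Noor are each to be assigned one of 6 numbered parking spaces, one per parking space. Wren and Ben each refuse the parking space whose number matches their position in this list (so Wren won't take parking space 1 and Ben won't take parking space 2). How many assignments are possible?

Let Aᵢ (for i ∈ {1, 2}) be the placements that put person i in their forbidden parking space. Any j of these fix j positions, leaving (6−j)! ways to fill the rest, and there are C(2,j) ways to pick which j.
By inclusion–exclusion, the number of valid placements is Σ_{j=0}^{2} (−1)^j C(2,j)·(6−j)!.
Computing: 720 − 240 + 24 = 504.

504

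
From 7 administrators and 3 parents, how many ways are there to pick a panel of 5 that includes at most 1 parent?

Split by how many parents are chosen (0 through 1).
Sum: C(3,0)·C(7,5) + C(3,1)·C(7,4) = 21 + 105 = 126.

126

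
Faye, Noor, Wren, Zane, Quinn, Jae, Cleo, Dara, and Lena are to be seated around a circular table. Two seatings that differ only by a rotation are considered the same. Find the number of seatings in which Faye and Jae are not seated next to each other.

30240

All circular seatings of 9 people number (8)! = 40320.
Those with Faye next to Jae: fuse the pair into one unit and seat 8 units around a circle — 2·(7)! = 10080.
Subtracting, 40320 − 10080 = 30240.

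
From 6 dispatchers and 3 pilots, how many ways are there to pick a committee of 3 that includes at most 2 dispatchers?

Split by how many dispatchers are chosen (0 through 2).
Sum: C(6,0)·C(3,3) + C(6,1)·C(3,2) + C(6,2)·C(3,1) = 1 + 18 + 45 = 64.

64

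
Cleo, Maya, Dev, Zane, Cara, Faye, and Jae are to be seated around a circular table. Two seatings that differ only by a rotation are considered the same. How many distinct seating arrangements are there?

720

Fix one person's seat to break rotational symmetry; the remaining 6 people can be arranged in (6)! = 720 ways.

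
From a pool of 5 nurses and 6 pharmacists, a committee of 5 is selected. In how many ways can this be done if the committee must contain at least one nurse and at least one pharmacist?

455

Total 5-person selections from all 11: C(11,5) = 462.
Selections missing a whole group: no nurses → C(6,5) = 6; no pharmacists → C(5,5) = 1.
Both groups omitted at once is impossible, so 462 − 7 = 455.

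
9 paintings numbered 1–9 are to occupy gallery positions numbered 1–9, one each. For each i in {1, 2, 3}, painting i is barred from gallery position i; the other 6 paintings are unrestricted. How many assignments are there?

256320

Let Aᵢ (for i ∈ {1, 2, 3}) be the placements that put painting i in its forbidden gallery position. Any j of these fix j positions, leaving (9−j)! ways to fill the rest, and there are C(3,j) ways to pick which j.
By inclusion–exclusion, the number of valid placements is Σ_{j=0}^{3} (−1)^j C(3,j)·(9−j)!.
Computing: 362880 − 120960 + 15120 − 720 = 256320.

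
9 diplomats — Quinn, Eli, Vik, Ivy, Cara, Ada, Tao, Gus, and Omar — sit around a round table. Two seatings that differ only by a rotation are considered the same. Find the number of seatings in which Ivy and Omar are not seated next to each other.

Without the restriction there are (8)! = 40320 seatings.
Those with Ivy next to Omar: fuse the pair into one unit and seat 8 units around a circle — 2·(7)! = 10080.
Subtracting, 40320 − 10080 = 30240.

30240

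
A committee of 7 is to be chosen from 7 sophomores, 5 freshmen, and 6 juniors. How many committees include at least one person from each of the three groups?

28987

Unrestricted: C(18,7) = 31824 ways to pick any 7 of the 18.
Subtract selections that omit an entire group: no sophomores → C(11,7) = 330; no freshmen → C(13,7) = 1716; no juniors → C(12,7) = 792.
Add back selections omitting two groups (i.e. drawn from a single group): C(7,7) + C(5,7) + C(6,7) = 1.
By inclusion–exclusion: 31824 − 2838 + 1 = 28987.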